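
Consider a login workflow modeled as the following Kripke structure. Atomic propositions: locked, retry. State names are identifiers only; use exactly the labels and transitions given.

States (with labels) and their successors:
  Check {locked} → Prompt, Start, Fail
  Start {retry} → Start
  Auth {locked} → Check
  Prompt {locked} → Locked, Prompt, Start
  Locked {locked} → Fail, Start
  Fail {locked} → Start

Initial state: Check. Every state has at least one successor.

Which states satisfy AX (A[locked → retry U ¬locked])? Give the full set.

States satisfying A[locked → retry U ¬locked]: {Start}.
States satisfying AX (A[locked → retry U ¬locked]): {Start, Fail}.

{Start, Fail}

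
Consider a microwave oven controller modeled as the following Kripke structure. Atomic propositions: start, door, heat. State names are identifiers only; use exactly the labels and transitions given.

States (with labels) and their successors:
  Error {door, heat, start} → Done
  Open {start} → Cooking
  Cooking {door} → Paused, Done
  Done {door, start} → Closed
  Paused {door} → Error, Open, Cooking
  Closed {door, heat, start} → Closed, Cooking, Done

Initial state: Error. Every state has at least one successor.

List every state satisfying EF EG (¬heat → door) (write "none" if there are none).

States satisfying EG (¬heat → door): {Error, Cooking, Done, Paused, Closed}.
States satisfying EF EG (¬heat → door): {Error, Open, Cooking, Done, Paused, Closed}.

{Error, Open, Cooking, Done, Paused, Closed}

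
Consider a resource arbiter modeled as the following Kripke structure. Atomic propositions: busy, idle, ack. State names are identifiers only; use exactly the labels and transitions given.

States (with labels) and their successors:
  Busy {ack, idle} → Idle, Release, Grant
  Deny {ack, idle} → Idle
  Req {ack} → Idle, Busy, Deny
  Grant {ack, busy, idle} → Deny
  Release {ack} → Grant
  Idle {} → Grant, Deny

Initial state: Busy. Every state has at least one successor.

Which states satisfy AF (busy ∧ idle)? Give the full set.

States satisfying busy ∧ idle: {Grant}.
States satisfying AF (busy ∧ idle): {Grant, Release}.

{Grant, Release}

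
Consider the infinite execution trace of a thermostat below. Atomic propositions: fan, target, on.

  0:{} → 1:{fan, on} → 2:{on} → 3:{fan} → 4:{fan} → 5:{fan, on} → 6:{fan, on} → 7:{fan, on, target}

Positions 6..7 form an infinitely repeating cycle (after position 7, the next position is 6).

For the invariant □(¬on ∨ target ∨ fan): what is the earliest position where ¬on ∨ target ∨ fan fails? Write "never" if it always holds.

Check ¬on ∨ target ∨ fan at each position in order: 0 ✓, 1 ✓.
At position 2 the labels are {on}, so ¬on ∨ target ∨ fan is false there. This is the first violation.

2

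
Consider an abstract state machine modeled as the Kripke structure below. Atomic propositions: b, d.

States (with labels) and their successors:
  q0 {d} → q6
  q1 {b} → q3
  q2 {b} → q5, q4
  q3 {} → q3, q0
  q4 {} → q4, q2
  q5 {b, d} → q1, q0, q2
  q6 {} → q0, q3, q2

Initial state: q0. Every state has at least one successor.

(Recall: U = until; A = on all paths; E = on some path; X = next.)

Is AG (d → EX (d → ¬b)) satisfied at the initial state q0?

Holds

States satisfying d → EX (d → ¬b): {q0, q1, q2, q3, q4, q5, q6}.
States satisfying AG (d → EX (d → ¬b)): {q0, q1, q2, q3, q4, q5, q6}.
Every state reachable from q0 satisfies d → EX (d → ¬b).
q0 ∈ Sat(AG (d → EX (d → ¬b))).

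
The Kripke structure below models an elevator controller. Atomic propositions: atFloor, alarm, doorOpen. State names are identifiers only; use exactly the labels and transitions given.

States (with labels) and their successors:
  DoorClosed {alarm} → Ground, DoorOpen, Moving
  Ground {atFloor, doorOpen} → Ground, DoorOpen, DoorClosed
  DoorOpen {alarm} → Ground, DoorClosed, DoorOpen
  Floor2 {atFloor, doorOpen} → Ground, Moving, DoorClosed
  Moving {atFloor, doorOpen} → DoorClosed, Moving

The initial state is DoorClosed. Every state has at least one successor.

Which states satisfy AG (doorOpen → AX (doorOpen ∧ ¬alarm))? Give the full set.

States satisfying doorOpen → AX (doorOpen ∧ ¬alarm): {DoorClosed, DoorOpen}.
States satisfying AG (doorOpen → AX (doorOpen ∧ ¬alarm)): ∅.

none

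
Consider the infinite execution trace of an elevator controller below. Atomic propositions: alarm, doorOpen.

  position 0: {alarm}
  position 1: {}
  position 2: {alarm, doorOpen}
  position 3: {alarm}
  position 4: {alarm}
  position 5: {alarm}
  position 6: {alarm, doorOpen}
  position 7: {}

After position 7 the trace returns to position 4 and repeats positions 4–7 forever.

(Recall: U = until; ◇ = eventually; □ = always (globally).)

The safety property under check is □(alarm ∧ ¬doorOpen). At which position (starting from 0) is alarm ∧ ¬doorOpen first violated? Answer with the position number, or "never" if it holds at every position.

1

Check alarm ∧ ¬doorOpen at each position in order: 0 ✓.
At position 1 the labels are {}, so alarm ∧ ¬doorOpen is false there. This is the first violation.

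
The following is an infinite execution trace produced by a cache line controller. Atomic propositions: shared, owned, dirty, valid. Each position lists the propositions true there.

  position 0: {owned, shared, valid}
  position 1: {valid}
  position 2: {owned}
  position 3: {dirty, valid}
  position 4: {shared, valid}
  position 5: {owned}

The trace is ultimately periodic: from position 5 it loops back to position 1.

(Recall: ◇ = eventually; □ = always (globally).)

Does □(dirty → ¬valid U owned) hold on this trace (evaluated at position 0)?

dirty → ¬valid U owned must hold at every position from 0 onward. It fails at position 3, so □(dirty → ¬valid U owned) is false.
Positions where dirty holds: 3.
Check ¬valid U owned at each: 3→fails.

Does not hold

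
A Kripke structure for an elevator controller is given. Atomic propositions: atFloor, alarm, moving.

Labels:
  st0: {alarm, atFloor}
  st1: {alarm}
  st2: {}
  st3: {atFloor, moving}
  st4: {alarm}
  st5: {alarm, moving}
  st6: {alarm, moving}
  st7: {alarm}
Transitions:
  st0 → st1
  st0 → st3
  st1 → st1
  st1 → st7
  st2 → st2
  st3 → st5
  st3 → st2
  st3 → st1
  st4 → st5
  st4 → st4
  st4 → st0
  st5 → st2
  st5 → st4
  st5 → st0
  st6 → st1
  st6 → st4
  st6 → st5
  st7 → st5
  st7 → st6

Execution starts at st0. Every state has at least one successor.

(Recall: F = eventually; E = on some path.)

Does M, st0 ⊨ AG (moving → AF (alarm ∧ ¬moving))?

States satisfying moving → AF (alarm ∧ ¬moving): {st0, st1, st2, st4, st7}.
States satisfying AG (moving → AF (alarm ∧ ¬moving)): {st2}.
st3 is reachable from st0 and violates moving → AF (alarm ∧ ¬moving), so AG fails at st0.
st0 ∉ Sat(AG (moving → AF (alarm ∧ ¬moving))).

Violated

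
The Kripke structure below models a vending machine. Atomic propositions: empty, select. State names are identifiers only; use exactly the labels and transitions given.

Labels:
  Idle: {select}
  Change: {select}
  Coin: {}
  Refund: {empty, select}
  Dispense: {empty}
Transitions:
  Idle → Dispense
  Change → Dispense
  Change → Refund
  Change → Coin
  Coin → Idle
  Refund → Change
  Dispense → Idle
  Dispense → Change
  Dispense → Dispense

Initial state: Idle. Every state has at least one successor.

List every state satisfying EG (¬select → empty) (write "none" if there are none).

{Idle, Change, Refund, Dispense}

States satisfying ¬select → empty: {Idle, Change, Refund, Dispense}.
States satisfying EG (¬select → empty): {Idle, Change, Refund, Dispense}.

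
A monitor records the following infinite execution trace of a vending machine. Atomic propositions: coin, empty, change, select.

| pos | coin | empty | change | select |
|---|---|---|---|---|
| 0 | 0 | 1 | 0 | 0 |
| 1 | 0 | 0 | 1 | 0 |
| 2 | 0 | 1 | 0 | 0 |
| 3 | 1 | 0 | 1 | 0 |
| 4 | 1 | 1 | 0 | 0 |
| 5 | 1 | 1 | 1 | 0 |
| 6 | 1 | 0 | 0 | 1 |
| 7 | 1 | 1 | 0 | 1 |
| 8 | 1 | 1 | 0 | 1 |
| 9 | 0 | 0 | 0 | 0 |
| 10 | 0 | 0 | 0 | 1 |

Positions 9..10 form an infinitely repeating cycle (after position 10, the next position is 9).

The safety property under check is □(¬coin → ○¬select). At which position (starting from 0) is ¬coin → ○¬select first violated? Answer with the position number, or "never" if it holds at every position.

9

Check ¬coin → ○¬select at each position in order: 0 ✓, 1 ✓, 2 ✓, 3 ✓, 4 ✓, 5 ✓, 6 ✓, 7 ✓, 8 ✓.
At position 9 the labels are {} and the next position 10 has {select}, so ¬coin → ○¬select is false there. This is the first violation.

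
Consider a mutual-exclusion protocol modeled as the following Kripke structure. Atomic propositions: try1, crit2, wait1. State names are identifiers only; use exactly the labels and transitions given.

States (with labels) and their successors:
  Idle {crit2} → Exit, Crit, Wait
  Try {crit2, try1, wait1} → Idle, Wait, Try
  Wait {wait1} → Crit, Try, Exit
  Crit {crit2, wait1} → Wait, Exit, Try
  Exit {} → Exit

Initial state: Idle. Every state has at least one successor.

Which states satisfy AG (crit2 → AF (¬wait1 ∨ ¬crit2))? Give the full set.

States satisfying crit2 → AF (¬wait1 ∨ ¬crit2): {Idle, Wait, Exit}.
States satisfying AG (crit2 → AF (¬wait1 ∨ ¬crit2)): {Exit}.

{Exit}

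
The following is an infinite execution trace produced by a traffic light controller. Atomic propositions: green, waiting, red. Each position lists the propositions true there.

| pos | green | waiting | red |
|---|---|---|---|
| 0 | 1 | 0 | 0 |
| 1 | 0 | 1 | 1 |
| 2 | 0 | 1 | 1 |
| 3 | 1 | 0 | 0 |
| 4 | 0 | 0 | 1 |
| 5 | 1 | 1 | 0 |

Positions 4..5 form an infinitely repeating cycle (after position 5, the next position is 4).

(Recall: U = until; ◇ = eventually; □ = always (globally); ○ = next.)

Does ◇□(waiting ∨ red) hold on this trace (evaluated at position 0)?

Satisfied

□(waiting ∨ red) holds at position 4, which is reachable from 0, so ◇□(waiting ∨ red) holds.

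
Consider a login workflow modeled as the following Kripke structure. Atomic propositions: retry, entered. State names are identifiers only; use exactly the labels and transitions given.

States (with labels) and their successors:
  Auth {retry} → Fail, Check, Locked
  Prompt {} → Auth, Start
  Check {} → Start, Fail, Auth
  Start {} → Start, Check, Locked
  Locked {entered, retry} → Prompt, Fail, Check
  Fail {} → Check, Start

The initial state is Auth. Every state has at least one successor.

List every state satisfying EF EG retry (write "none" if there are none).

none

States satisfying EG retry: ∅.
States satisfying EF EG retry: ∅.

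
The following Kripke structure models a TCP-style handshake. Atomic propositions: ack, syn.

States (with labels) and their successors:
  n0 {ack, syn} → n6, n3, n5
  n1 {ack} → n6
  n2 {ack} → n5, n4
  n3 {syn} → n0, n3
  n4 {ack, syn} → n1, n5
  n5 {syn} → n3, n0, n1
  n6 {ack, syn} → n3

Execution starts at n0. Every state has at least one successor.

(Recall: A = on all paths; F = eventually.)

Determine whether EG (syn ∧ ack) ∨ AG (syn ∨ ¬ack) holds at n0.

States satisfying syn ∧ ack: {n0, n4, n6}.
States satisfying EG (syn ∧ ack): ∅.
States satisfying syn ∨ ¬ack: {n0, n3, n4, n5, n6}.
States satisfying AG (syn ∨ ¬ack): ∅.
States satisfying EG (syn ∧ ack) ∨ AG (syn ∨ ¬ack): ∅.
n0 ∉ Sat(EG (syn ∧ ack) ∨ AG (syn ∨ ¬ack)).

Violated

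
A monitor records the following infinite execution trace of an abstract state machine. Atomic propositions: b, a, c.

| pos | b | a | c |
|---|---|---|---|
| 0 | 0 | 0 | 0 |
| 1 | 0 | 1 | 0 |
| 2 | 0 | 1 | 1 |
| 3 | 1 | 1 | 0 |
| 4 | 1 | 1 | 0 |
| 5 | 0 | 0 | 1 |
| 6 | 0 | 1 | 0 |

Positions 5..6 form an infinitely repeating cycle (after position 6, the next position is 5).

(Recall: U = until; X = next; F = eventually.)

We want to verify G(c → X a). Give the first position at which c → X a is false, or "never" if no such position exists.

c → X a holds at every position 0..6, and those are all the positions the trace ever visits, so the invariant G(c → X a) is never violated.

never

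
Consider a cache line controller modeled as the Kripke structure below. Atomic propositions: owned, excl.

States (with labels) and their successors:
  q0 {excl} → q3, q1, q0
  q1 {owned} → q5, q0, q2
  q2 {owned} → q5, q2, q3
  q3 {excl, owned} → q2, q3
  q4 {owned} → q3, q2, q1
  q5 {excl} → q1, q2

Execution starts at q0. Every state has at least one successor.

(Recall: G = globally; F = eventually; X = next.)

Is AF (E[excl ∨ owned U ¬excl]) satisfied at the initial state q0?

Satisfied

States satisfying E[excl ∨ owned U ¬excl]: {q0, q1, q2, q3, q4, q5}.
States satisfying AF (E[excl ∨ owned U ¬excl]): {q0, q1, q2, q3, q4, q5}.
q0 ∈ Sat(AF (E[excl ∨ owned U ¬excl])).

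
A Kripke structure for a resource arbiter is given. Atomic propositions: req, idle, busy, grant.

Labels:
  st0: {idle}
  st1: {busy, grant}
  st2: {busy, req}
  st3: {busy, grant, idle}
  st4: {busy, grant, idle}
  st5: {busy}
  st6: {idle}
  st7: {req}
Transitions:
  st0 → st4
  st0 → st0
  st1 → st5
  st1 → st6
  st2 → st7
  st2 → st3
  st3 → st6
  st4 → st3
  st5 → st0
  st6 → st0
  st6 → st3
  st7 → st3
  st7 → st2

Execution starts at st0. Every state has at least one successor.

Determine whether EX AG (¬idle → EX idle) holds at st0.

Satisfied

States satisfying AG (¬idle → EX idle): {st0, st1, st2, st3, st4, st5, st6, st7}.
States satisfying EX AG (¬idle → EX idle): {st0, st1, st2, st3, st4, st5, st6, st7}.
st0 ∈ Sat(EX AG (¬idle → EX idle)).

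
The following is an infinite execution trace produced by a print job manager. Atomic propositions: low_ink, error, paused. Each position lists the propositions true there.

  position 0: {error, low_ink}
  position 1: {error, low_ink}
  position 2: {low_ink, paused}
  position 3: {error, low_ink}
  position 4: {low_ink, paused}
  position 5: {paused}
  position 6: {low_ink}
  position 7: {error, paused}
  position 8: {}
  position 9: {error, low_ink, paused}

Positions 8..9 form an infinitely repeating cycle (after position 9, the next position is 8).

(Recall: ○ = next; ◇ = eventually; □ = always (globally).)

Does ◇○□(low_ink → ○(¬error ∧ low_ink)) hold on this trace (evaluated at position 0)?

Violated

○□(low_ink → ○(¬error ∧ low_ink)) is false at every position 0..9, so it never becomes true and ◇○□(low_ink → ○(¬error ∧ low_ink)) fails.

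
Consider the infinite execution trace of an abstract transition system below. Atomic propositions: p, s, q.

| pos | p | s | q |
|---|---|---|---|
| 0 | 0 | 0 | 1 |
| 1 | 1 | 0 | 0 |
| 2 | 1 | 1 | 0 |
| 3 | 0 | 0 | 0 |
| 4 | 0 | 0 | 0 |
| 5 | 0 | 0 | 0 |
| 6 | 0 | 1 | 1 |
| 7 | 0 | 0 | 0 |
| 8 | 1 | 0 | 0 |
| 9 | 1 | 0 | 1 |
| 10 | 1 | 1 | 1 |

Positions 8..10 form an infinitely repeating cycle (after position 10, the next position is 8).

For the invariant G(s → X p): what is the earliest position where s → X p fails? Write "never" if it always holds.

Check s → X p at each position in order: 0 ✓, 1 ✓.
At position 2 the labels are {p, s} and the next position 3 has {}, so s → X p is false there. This is the first violation.

2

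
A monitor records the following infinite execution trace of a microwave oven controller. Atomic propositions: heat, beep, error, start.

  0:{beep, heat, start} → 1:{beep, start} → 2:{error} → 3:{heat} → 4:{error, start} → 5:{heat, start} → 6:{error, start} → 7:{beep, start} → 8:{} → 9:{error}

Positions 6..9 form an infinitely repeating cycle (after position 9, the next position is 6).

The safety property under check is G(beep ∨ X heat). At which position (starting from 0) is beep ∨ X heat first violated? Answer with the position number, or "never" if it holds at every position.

Check beep ∨ X heat at each position in order: 0 ✓, 1 ✓, 2 ✓.
At position 3 the labels are {heat} and the next position 4 has {error, start}, so beep ∨ X heat is false there. This is the first violation.

3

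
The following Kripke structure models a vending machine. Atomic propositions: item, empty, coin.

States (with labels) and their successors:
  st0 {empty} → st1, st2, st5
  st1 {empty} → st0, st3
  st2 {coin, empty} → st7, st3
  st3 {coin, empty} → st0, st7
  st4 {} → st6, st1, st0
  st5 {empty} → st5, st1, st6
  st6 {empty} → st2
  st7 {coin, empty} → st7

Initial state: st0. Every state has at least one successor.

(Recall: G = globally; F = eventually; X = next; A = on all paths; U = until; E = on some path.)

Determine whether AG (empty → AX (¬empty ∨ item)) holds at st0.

Does not hold

States satisfying empty → AX (¬empty ∨ item): {st4}.
States satisfying AG (empty → AX (¬empty ∨ item)): ∅.
st0 is reachable from st0 and violates empty → AX (¬empty ∨ item), so AG fails at st0.
st0 ∉ Sat(AG (empty → AX (¬empty ∨ item))).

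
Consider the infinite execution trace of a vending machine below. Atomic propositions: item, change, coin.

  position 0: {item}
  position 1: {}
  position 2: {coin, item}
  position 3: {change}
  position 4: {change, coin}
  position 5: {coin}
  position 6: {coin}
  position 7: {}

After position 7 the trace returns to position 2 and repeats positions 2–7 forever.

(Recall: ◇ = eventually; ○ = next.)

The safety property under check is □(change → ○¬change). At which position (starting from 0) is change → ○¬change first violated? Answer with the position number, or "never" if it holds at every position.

3

Check change → ○¬change at each position in order: 0 ✓, 1 ✓, 2 ✓.
At position 3 the labels are {change} and the next position 4 has {change, coin}, so change → ○¬change is false there. This is the first violation.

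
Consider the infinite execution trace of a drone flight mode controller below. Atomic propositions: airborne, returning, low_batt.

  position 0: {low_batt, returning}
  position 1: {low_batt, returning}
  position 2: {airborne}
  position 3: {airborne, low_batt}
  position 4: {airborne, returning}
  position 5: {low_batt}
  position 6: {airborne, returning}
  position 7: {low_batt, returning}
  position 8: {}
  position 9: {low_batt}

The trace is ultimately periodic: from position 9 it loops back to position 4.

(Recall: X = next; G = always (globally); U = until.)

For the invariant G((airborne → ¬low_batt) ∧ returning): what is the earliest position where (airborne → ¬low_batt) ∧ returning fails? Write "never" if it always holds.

Check (airborne → ¬low_batt) ∧ returning at each position in order: 0 ✓, 1 ✓.
At position 2 the labels are {airborne}, so (airborne → ¬low_batt) ∧ returning is false there. This is the first violation.

2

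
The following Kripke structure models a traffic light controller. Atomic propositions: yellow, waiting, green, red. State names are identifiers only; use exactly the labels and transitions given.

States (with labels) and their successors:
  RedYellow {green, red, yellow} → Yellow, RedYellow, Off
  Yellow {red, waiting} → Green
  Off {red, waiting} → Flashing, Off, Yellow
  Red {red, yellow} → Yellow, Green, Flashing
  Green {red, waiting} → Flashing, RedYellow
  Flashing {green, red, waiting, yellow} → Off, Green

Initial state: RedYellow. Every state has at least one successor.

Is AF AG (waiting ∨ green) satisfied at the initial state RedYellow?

Satisfied

States satisfying AG (waiting ∨ green): {RedYellow, Yellow, Off, Green, Flashing}.
States satisfying AF AG (waiting ∨ green): {RedYellow, Yellow, Off, Red, Green, Flashing}.
RedYellow ∈ Sat(AF AG (waiting ∨ green)).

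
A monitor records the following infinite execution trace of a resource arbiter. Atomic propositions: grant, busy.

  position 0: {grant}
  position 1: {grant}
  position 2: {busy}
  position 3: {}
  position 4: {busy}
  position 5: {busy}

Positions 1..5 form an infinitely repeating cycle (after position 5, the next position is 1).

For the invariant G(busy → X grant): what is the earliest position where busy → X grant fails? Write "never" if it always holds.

Check busy → X grant at each position in order: 0 ✓, 1 ✓.
At position 2 the labels are {busy} and the next position 3 has {}, so busy → X grant is false there. This is the first violation.

2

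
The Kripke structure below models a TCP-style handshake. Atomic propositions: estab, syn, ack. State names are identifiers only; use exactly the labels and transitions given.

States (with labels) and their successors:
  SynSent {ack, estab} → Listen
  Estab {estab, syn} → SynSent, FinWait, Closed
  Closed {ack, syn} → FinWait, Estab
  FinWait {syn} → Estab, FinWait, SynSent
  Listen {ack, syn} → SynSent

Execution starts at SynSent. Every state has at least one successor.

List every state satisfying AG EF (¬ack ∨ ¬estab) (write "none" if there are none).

States satisfying EF (¬ack ∨ ¬estab): {SynSent, Estab, Closed, FinWait, Listen}.
States satisfying AG EF (¬ack ∨ ¬estab): {SynSent, Estab, Closed, FinWait, Listen}.

{SynSent, Estab, Closed, FinWait, Listen}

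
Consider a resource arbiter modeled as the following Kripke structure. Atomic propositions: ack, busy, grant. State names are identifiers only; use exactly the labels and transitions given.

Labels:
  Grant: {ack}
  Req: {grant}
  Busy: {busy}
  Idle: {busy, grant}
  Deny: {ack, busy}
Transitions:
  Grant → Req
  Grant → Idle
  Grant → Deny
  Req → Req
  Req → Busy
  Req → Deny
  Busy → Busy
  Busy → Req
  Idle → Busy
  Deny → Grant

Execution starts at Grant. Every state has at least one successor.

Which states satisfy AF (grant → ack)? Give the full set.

States satisfying grant → ack: {Grant, Busy, Deny}.
States satisfying AF (grant → ack): {Grant, Busy, Idle, Deny}.

{Grant, Busy, Idle, Deny}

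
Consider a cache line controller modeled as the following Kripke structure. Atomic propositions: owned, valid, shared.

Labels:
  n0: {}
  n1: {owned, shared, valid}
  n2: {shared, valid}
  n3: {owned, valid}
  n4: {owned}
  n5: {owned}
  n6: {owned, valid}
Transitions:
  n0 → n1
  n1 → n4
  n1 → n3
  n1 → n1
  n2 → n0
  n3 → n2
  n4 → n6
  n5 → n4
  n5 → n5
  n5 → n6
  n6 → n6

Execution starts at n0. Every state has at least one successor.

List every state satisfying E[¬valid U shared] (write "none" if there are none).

States satisfying ¬valid: {n0, n4, n5}.
States satisfying shared: {n1, n2}.
States satisfying E[¬valid U shared]: {n0, n1, n2}.

{n0, n1, n2}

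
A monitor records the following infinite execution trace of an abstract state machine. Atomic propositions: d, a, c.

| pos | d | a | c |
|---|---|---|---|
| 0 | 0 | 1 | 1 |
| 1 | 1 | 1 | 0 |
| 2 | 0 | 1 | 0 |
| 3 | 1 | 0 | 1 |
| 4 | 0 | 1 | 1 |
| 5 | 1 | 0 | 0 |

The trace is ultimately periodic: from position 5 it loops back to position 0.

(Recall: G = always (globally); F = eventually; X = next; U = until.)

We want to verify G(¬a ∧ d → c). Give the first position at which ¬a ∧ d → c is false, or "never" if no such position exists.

Check ¬a ∧ d → c at each position in order: 0 ✓, 1 ✓, 2 ✓, 3 ✓, 4 ✓.
At position 5 the labels are {d}, so ¬a ∧ d → c is false there. This is the first violation.

5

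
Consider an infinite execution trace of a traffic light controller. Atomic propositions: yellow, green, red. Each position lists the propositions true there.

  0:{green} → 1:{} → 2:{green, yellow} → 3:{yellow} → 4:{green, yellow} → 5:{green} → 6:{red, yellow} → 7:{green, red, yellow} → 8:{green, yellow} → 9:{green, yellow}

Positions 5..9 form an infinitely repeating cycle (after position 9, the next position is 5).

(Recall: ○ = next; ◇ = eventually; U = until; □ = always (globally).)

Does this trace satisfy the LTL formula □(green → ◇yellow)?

green → ◇yellow holds at every position 0..9, and those are all positions ever visited, so □(green → ◇yellow) holds.
Positions where green holds: 0, 2, 4, 5, 7, 8, 9.
Check ◇yellow at each: 0→ok, 2→ok, 4→ok, 5→ok, 7→ok, 8→ok, 9→ok.

Satisfied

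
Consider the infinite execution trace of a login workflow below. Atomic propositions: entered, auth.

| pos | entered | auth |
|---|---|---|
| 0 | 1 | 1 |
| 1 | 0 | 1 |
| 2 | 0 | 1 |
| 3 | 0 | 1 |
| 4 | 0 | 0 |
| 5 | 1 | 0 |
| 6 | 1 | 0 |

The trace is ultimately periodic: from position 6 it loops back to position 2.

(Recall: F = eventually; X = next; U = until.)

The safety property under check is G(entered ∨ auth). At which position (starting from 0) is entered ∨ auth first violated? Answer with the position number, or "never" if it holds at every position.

Check entered ∨ auth at each position in order: 0 ✓, 1 ✓, 2 ✓, 3 ✓.
At position 4 the labels are {}, so entered ∨ auth is false there. This is the first violation.

4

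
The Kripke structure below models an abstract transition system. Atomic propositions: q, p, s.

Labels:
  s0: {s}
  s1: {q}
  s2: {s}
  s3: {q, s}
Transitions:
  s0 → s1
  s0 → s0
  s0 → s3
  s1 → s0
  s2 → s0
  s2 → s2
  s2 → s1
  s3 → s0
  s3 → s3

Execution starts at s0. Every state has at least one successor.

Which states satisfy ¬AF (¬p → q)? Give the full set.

{s0, s2}

States satisfying ¬p → q: {s1, s3}.
States satisfying AF (¬p → q): {s1, s3}.
States satisfying ¬AF (¬p → q): {s0, s2}.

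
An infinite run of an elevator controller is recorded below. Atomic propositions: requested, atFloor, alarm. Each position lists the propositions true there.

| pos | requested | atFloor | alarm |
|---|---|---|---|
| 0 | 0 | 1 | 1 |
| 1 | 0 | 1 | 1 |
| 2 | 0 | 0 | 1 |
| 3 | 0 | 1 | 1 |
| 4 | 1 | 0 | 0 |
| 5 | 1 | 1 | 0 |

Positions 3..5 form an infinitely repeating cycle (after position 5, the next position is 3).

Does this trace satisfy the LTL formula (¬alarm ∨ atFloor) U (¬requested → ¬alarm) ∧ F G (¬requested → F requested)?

Walking from position 0: at position 2, ¬requested → ¬alarm has not yet held and ¬alarm ∨ atFloor fails, so (¬alarm ∨ atFloor) U (¬requested → ¬alarm) is false.
G (¬requested → F requested) holds at position 0, which is reachable from 0, so F G (¬requested → F requested) holds.
At position 0: (¬alarm ∨ atFloor) U (¬requested → ¬alarm) is false; F G (¬requested → F requested) is true; so (¬alarm ∨ atFloor) U (¬requested → ¬alarm) ∧ F G (¬requested → F requested) is false.

Violated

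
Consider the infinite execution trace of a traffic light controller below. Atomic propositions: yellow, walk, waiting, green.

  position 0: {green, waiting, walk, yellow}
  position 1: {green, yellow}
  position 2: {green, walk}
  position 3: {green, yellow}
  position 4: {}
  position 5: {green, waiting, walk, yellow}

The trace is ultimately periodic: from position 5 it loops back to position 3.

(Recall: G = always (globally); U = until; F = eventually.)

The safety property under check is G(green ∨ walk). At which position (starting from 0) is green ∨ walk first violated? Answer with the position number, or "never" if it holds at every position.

Check green ∨ walk at each position in order: 0 ✓, 1 ✓, 2 ✓, 3 ✓.
At position 4 the labels are {}, so green ∨ walk is false there. This is the first violation.

4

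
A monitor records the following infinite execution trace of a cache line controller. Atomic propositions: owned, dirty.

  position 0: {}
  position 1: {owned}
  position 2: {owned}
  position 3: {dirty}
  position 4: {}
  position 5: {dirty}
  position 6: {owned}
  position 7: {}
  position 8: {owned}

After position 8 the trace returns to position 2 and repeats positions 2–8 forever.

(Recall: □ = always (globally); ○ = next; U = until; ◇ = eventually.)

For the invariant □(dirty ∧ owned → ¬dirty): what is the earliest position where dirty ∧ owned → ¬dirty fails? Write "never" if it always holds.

never

dirty ∧ owned → ¬dirty holds at every position 0..8, and those are all the positions the trace ever visits, so the invariant □(dirty ∧ owned → ¬dirty) is never violated.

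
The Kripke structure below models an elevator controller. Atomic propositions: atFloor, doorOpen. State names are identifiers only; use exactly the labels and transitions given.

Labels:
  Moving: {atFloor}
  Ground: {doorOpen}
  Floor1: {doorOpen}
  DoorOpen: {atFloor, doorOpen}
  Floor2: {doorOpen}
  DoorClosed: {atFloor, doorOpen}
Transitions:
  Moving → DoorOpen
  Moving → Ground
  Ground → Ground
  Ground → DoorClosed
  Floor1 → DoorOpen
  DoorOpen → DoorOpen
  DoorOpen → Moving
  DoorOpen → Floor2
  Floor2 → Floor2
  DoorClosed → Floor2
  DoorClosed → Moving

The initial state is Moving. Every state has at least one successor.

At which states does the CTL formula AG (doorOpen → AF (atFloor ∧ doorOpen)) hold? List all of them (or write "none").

States satisfying doorOpen → AF (atFloor ∧ doorOpen): {Moving, Floor1, DoorOpen, DoorClosed}.
States satisfying AG (doorOpen → AF (atFloor ∧ doorOpen)): ∅.

none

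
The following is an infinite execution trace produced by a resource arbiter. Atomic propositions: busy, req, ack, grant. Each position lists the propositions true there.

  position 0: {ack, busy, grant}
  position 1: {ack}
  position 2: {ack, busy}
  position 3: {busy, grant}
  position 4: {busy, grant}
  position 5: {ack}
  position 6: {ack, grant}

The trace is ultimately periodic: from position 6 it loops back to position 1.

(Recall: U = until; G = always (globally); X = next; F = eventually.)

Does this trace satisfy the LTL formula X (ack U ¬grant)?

The position after 0 is 1; ack U ¬grant is true there.

Holds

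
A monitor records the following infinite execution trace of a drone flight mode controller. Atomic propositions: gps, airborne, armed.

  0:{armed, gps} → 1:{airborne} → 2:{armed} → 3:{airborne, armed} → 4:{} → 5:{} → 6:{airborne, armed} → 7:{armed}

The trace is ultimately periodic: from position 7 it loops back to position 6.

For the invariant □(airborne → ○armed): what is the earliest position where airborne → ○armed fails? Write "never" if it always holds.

Check airborne → ○armed at each position in order: 0 ✓, 1 ✓, 2 ✓.
At position 3 the labels are {airborne, armed} and the next position 4 has {}, so airborne → ○armed is false there. This is the first violation.

3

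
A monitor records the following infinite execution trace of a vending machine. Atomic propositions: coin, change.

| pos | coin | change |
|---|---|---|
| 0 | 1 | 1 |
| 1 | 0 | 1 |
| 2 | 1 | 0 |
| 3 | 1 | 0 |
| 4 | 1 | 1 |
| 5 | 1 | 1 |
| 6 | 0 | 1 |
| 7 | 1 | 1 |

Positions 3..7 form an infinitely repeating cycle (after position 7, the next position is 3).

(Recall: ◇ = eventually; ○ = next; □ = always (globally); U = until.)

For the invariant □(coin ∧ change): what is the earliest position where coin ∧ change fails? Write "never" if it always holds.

1

Check coin ∧ change at each position in order: 0 ✓.
At position 1 the labels are {change}, so coin ∧ change is false there. This is the first violation.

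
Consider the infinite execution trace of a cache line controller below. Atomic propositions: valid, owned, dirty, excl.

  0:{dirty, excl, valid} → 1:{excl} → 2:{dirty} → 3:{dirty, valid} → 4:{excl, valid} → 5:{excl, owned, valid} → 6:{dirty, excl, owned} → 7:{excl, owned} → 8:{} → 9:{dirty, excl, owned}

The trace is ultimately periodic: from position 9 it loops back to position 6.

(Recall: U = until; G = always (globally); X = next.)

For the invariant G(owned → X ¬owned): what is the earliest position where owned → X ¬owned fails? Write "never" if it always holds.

Check owned → X ¬owned at each position in order: 0 ✓, 1 ✓, 2 ✓, 3 ✓, 4 ✓.
At position 5 the labels are {excl, owned, valid} and the next position 6 has {dirty, excl, owned}, so owned → X ¬owned is false there. This is the first violation.

5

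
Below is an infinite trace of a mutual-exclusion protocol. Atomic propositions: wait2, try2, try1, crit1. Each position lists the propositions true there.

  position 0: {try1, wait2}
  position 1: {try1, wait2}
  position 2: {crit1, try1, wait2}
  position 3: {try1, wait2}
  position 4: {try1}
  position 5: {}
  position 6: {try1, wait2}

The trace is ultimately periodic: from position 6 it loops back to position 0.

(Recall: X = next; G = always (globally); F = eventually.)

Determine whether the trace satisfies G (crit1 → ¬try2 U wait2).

Yes

crit1 → ¬try2 U wait2 holds at every position 0..6, and those are all positions ever visited, so G (crit1 → ¬try2 U wait2) holds.
Positions where crit1 holds: 2.
Check ¬try2 U wait2 at each: 2→ok.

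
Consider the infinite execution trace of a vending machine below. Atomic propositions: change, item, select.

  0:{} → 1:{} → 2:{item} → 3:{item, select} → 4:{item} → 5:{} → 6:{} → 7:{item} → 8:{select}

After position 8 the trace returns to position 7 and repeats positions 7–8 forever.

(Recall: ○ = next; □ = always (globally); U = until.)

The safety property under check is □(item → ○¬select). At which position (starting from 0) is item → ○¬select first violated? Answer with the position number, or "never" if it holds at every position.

Check item → ○¬select at each position in order: 0 ✓, 1 ✓.
At position 2 the labels are {item} and the next position 3 has {item, select}, so item → ○¬select is false there. This is the first violation.

2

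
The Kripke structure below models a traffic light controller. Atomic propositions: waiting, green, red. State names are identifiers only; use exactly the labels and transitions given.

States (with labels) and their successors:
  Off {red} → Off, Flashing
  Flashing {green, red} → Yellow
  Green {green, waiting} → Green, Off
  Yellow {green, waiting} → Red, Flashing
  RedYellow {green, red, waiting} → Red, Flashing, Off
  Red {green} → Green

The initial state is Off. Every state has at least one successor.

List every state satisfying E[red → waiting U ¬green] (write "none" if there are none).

States satisfying red → waiting: {Green, Yellow, RedYellow, Red}.
States satisfying ¬green: {Off}.
States satisfying E[red → waiting U ¬green]: {Off, Green, Yellow, RedYellow, Red}.

{Off, Green, Yellow, RedYellow, Red}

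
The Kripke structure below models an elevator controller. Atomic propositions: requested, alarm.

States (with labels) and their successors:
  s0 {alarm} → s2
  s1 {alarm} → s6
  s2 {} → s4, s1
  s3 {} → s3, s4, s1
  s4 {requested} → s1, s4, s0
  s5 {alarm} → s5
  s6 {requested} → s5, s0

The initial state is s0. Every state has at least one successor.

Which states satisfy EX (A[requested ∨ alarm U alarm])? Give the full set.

{s1, s2, s3, s4, s5, s6}

States satisfying A[requested ∨ alarm U alarm]: {s0, s1, s5, s6}.
States satisfying EX (A[requested ∨ alarm U alarm]): {s1, s2, s3, s4, s5, s6}.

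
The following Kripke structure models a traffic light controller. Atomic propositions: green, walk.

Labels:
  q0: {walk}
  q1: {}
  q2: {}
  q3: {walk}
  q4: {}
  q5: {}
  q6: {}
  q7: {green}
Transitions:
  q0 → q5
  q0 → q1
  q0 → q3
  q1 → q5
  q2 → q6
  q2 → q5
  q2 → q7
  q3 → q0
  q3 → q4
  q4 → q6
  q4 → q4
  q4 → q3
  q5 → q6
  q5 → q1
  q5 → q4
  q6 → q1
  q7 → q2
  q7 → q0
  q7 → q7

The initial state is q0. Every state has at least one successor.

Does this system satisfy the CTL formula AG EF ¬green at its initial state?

Holds

States satisfying EF ¬green: {q0, q1, q2, q3, q4, q5, q6, q7}.
States satisfying AG EF ¬green: {q0, q1, q2, q3, q4, q5, q6, q7}.
Every state reachable from q0 satisfies EF ¬green.
q0 ∈ Sat(AG EF ¬green).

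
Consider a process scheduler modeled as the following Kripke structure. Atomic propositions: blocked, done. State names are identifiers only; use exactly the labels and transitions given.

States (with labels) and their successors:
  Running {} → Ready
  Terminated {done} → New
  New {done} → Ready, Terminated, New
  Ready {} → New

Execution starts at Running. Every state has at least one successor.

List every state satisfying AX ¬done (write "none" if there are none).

States satisfying ¬done: {Running, Ready}.
States satisfying AX ¬done: {Running}.

{Running}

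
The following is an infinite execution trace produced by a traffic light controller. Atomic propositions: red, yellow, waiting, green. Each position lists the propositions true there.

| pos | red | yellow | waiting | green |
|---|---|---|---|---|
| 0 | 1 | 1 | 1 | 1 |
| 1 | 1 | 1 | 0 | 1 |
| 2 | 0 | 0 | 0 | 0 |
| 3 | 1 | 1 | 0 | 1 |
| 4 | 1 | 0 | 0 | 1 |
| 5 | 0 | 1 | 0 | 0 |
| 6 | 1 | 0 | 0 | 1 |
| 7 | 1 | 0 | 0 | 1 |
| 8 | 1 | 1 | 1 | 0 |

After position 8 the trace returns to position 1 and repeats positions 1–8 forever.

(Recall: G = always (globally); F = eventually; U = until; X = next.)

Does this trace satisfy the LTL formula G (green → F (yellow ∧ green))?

green → F (yellow ∧ green) holds at every position 0..8, and those are all positions ever visited, so G (green → F (yellow ∧ green)) holds.
Positions where green holds: 0, 1, 3, 4, 6, 7.
Check F (yellow ∧ green) at each: 0→ok, 1→ok, 3→ok, 4→ok, 6→ok, 7→ok.

Satisfied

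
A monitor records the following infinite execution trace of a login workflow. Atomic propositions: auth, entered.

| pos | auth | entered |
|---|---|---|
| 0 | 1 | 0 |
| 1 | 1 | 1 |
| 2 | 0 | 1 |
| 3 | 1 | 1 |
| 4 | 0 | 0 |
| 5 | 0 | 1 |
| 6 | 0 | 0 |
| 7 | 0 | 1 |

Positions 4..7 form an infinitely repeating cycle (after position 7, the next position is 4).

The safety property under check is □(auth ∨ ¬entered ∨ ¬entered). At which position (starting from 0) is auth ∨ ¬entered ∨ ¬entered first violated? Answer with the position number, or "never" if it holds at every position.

2

Check auth ∨ ¬entered ∨ ¬entered at each position in order: 0 ✓, 1 ✓.
At position 2 the labels are {entered}, so auth ∨ ¬entered ∨ ¬entered is false there. This is the first violation.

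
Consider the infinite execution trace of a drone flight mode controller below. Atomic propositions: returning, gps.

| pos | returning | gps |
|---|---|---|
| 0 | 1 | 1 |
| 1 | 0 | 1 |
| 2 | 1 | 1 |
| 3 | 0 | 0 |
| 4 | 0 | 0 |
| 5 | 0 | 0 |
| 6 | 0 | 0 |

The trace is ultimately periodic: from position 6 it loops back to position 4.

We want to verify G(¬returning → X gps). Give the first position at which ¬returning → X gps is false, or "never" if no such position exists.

Check ¬returning → X gps at each position in order: 0 ✓, 1 ✓, 2 ✓.
At position 3 the labels are {} and the next position 4 has {}, so ¬returning → X gps is false there. This is the first violation.

3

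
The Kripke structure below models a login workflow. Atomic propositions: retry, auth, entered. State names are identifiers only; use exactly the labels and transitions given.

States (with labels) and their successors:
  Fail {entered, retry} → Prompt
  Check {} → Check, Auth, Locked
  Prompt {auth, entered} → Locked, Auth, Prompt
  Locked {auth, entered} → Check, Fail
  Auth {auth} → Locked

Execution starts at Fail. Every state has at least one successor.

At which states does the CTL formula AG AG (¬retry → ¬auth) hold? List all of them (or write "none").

States satisfying AG (¬retry → ¬auth): ∅.
States satisfying AG AG (¬retry → ¬auth): ∅.

none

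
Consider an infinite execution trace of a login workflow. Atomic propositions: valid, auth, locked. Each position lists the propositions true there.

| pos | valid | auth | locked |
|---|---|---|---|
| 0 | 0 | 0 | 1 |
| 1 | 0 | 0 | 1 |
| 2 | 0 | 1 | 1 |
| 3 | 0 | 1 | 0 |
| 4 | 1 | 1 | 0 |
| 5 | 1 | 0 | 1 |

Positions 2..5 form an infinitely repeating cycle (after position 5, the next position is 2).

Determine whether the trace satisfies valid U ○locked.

Walking from position 0: ○locked first holds at position 0, and valid holds at every earlier position along the way, so valid U ○locked holds.

Yes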